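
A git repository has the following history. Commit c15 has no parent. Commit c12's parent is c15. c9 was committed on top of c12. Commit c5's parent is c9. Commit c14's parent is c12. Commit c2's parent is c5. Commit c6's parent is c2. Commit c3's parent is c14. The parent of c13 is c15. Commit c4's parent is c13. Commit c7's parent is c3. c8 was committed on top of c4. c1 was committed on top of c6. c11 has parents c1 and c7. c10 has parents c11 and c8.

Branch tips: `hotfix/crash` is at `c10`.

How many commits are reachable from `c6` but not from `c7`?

Reachable from c6: {c12, c15, c2, c5, c6, c9}.
Reachable from c7: {c12, c14, c15, c3, c7}.
In c6's history but not c7's: {c2, c5, c6, c9} — 4 commits.

4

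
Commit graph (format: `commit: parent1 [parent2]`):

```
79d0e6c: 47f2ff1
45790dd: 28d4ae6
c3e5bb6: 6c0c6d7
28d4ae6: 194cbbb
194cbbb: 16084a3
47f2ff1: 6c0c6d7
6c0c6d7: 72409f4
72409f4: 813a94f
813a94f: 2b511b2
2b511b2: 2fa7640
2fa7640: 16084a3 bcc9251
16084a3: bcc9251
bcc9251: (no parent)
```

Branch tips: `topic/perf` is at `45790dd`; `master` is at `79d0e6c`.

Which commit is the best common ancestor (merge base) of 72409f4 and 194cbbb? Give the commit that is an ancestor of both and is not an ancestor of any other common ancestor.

Ancestors of 72409f4: {16084a3, 2b511b2, 2fa7640, 72409f4, 813a94f, bcc9251}.
Ancestors of 194cbbb: {16084a3, 194cbbb, bcc9251}.
Common ancestors: {16084a3, bcc9251}.
Among these, 16084a3 is not an ancestor of any other common ancestor — it is the merge base.

16084a3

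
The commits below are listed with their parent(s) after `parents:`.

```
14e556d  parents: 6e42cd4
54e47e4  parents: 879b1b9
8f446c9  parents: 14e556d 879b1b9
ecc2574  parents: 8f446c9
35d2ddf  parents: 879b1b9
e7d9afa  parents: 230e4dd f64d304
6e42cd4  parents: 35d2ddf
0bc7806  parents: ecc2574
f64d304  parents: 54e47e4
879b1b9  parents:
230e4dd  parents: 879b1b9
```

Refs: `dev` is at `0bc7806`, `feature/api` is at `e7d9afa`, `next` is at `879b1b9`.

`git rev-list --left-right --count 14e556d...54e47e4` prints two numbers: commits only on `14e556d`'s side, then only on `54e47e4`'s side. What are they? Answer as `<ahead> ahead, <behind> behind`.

Reachable from 14e556d: {14e556d, 35d2ddf, 6e42cd4, 879b1b9}.
Reachable from 54e47e4: {54e47e4, 879b1b9}.
Only in 14e556d's history (ahead): {14e556d, 35d2ddf, 6e42cd4} — 3.
Only in 54e47e4's history (behind): {54e47e4} — 1.

3 ahead, 1 behind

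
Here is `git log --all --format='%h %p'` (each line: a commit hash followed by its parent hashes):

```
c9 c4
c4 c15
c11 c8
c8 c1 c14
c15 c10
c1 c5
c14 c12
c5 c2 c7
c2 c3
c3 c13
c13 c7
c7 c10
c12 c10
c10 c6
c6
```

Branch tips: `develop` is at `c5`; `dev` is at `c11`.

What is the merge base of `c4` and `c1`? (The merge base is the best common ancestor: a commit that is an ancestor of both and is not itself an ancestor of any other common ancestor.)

c10

Ancestors of c4: {c10, c15, c4, c6}.
Ancestors of c1: {c1, c10, c13, c2, c3, c5, c6, c7}.
Common ancestors: {c10, c6}.
Among these, c10 is not an ancestor of any other common ancestor — it is the merge base.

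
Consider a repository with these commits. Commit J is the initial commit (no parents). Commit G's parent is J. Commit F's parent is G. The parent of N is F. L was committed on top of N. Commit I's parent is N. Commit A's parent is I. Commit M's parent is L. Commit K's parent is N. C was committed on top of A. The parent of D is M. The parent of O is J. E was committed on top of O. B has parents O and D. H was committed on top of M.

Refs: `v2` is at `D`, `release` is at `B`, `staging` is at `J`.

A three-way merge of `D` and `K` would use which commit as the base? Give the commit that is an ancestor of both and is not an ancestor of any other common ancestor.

N

Ancestors of D: {D, F, G, J, L, M, N}.
Ancestors of K: {F, G, J, K, N}.
Common ancestors: {F, G, J, N}.
Among these, N is not an ancestor of any other common ancestor — it is the merge base.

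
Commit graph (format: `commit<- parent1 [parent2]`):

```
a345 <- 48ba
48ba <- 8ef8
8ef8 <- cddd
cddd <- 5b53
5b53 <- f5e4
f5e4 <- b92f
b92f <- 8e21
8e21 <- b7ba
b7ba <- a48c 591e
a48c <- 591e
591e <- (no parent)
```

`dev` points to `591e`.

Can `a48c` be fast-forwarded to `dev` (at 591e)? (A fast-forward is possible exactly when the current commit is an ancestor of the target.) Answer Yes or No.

No

A fast-forward from a48c to 591e is possible iff a48c is an ancestor of 591e.
Ancestors of 591e: {591e}.
a48c is not among them, so fast-forward is not possible.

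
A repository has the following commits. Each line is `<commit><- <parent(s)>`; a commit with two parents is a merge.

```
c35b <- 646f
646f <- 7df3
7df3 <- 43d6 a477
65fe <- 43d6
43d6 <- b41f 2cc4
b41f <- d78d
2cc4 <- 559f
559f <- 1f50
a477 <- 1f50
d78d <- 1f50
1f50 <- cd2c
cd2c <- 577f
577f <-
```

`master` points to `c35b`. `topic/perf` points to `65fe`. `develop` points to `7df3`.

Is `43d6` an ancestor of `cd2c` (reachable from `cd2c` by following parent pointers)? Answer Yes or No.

Ancestors of cd2c: {577f, cd2c}.
43d6 is not in that set, so it is not an ancestor of cd2c.

No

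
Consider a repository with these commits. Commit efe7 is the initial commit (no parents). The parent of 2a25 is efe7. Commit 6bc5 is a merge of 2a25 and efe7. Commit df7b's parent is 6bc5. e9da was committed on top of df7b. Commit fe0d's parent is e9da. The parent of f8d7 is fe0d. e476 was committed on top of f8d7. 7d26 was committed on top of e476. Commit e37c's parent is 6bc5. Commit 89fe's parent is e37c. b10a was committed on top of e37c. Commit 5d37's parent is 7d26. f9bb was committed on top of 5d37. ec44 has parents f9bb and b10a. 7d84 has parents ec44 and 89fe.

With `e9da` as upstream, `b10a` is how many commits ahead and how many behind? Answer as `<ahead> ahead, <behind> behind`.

2 ahead, 2 behind

Reachable from b10a: {2a25, 6bc5, b10a, e37c, efe7}.
Reachable from e9da: {2a25, 6bc5, df7b, e9da, efe7}.
Only in b10a's history (ahead): {b10a, e37c} — 2.
Only in e9da's history (behind): {df7b, e9da} — 2.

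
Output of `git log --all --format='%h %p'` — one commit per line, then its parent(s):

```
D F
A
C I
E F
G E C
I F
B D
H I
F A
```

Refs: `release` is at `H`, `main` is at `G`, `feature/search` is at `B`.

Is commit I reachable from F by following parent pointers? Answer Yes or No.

No

Ancestors of F: {A, F}.
I is not in that set, so it is not an ancestor of F.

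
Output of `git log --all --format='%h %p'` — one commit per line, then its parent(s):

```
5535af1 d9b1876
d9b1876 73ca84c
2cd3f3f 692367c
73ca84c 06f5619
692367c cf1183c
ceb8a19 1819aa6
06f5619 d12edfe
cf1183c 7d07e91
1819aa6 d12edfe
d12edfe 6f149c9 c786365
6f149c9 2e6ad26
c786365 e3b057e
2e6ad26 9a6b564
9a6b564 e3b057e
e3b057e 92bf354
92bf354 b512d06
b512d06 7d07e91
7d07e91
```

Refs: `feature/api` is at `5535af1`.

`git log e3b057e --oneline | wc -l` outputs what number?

Walking parent pointers from e3b057e: reachable set = {7d07e91, 92bf354, b512d06, e3b057e}.
That is 4 commits.

4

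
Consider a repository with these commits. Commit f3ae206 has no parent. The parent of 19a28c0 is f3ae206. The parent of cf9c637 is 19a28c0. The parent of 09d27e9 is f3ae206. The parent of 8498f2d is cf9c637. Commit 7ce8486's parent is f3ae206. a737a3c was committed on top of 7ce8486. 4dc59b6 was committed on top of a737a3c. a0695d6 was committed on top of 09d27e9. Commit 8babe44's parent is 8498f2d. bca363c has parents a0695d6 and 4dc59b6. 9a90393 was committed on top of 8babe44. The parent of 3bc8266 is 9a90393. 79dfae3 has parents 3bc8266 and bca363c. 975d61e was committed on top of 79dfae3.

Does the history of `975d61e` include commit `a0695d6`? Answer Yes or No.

Ancestors of 975d61e (commits reachable by following parents): {09d27e9, 19a28c0, 3bc8266, 4dc59b6, 79dfae3, 7ce8486, 8498f2d, 8babe44, 975d61e, 9a90393, a0695d6, a737a3c, bca363c, cf9c637, f3ae206}.
a0695d6 is in that set, so it is an ancestor of 975d61e.

Yes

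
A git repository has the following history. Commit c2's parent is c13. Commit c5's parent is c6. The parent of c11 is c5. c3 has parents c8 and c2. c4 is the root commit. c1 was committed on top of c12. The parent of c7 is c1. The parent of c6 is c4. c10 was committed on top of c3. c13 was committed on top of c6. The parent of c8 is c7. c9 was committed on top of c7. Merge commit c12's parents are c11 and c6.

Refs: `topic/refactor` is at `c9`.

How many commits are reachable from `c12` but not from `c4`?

4

Reachable from c12: {c11, c12, c4, c5, c6}.
Reachable from c4: {c4}.
In c12's history but not c4's: {c11, c12, c5, c6} — 4 commits.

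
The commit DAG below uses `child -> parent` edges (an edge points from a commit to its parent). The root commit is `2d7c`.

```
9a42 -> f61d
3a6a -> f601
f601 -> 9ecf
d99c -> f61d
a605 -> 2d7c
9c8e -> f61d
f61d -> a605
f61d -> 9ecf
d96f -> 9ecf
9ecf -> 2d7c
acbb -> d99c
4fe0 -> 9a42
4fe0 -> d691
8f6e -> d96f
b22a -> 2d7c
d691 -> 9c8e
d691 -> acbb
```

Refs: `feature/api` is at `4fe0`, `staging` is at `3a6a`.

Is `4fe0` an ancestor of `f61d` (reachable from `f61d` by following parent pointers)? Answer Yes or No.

Ancestors of f61d: {2d7c, 9ecf, a605, f61d}.
4fe0 is not in that set, so it is not an ancestor of f61d.

No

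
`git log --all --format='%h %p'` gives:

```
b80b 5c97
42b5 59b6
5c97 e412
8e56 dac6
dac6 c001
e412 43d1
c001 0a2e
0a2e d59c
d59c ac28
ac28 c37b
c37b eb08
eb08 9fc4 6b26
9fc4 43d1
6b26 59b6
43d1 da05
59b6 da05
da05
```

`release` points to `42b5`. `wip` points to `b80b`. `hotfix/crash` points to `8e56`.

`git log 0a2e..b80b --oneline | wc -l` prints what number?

Reachable from b80b: {43d1, 5c97, b80b, da05, e412}.
Reachable from 0a2e: {0a2e, 43d1, 59b6, 6b26, 9fc4, ac28, c37b, d59c, da05, eb08}.
In b80b's history but not 0a2e's: {5c97, b80b, e412} — 3 commits.

3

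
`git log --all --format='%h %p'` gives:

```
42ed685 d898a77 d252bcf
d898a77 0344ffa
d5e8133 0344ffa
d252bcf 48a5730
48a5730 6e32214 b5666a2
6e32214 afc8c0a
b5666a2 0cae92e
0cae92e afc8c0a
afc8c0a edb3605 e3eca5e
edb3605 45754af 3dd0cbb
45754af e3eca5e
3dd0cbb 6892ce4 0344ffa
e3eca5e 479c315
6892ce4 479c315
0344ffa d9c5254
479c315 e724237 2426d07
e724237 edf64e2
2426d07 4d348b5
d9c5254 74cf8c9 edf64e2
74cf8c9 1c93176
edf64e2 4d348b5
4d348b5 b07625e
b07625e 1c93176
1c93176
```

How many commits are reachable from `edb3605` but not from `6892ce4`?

Reachable from edb3605: {0344ffa, 1c93176, 2426d07, 3dd0cbb, 45754af, 479c315, 4d348b5, 6892ce4, 74cf8c9, b07625e, d9c5254, e3eca5e, e724237, edb3605, edf64e2}.
Reachable from 6892ce4: {1c93176, 2426d07, 479c315, 4d348b5, 6892ce4, b07625e, e724237, edf64e2}.
In edb3605's history but not 6892ce4's: {0344ffa, 3dd0cbb, 45754af, 74cf8c9, d9c5254, e3eca5e, edb3605} — 7 commits.

7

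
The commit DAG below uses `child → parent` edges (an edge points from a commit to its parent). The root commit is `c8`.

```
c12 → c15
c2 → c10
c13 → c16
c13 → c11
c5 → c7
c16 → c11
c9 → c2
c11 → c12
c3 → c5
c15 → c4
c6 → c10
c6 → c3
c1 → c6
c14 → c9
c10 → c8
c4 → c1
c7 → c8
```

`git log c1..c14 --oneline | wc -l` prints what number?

Reachable from c14: {c10, c14, c2, c8, c9}.
Reachable from c1: {c1, c10, c3, c5, c6, c7, c8}.
In c14's history but not c1's: {c14, c2, c9} — 3 commits.

3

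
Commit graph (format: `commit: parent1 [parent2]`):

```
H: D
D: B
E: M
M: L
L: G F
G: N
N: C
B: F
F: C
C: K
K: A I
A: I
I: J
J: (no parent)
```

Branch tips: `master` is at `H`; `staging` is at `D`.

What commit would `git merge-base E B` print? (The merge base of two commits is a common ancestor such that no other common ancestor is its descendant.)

Ancestors of E: {A, C, E, F, G, I, J, K, L, M, N}.
Ancestors of B: {A, B, C, F, I, J, K}.
Common ancestors: {A, C, F, I, J, K}.
Among these, F is not an ancestor of any other common ancestor — it is the merge base.

F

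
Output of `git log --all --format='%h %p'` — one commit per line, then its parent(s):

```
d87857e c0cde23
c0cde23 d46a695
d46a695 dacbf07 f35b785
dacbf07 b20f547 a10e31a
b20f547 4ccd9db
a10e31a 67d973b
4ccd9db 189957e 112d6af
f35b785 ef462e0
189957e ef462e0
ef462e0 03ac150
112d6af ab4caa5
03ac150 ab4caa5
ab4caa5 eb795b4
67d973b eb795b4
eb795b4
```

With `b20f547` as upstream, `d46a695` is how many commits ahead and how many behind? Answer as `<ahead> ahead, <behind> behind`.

5 ahead, 0 behind

Reachable from d46a695: {03ac150, 112d6af, 189957e, 4ccd9db, 67d973b, a10e31a, ab4caa5, b20f547, d46a695, dacbf07, eb795b4, ef462e0, f35b785}.
Reachable from b20f547: {03ac150, 112d6af, 189957e, 4ccd9db, ab4caa5, b20f547, eb795b4, ef462e0}.
Only in d46a695's history (ahead): {67d973b, a10e31a, d46a695, dacbf07, f35b785} — 5.
Only in b20f547's history (behind): {} — 0.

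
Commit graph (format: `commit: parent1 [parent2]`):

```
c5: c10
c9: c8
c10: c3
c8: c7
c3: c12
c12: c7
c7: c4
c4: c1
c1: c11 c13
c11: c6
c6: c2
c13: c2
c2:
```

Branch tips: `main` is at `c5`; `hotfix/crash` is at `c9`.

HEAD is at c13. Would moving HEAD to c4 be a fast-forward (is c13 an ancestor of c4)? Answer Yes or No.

A fast-forward from c13 to c4 is possible iff c13 is an ancestor of c4.
Ancestors of c4: {c1, c11, c13, c2, c4, c6}.
c13 is among them, so fast-forward is possible.

Yes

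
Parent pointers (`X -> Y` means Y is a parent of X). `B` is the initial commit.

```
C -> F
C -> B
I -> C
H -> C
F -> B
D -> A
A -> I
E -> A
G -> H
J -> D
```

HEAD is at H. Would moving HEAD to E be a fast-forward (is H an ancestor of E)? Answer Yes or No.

No

A fast-forward from H to E is possible iff H is an ancestor of E.
Ancestors of E: {A, B, C, E, F, I}.
H is not among them, so fast-forward is not possible.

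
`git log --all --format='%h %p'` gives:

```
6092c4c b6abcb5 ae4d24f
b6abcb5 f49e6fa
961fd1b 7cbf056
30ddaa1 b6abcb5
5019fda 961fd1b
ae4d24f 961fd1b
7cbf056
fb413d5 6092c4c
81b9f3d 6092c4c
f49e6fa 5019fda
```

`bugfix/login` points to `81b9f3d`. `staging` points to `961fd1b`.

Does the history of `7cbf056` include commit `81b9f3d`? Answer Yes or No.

Ancestors of 7cbf056: {7cbf056}.
81b9f3d is not in that set, so it is not an ancestor of 7cbf056.

No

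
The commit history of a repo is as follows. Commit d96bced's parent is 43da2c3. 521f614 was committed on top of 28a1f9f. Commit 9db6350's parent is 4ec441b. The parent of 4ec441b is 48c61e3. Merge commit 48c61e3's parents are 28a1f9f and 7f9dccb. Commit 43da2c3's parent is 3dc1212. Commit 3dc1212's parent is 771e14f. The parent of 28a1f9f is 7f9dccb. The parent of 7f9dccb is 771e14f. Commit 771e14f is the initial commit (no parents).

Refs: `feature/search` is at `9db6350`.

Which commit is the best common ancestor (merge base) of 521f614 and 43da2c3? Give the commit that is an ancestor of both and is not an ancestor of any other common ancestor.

Ancestors of 521f614: {28a1f9f, 521f614, 771e14f, 7f9dccb}.
Ancestors of 43da2c3: {3dc1212, 43da2c3, 771e14f}.
Common ancestors: {771e14f}.
The only common ancestor is 771e14f, so it is the merge base.

771e14f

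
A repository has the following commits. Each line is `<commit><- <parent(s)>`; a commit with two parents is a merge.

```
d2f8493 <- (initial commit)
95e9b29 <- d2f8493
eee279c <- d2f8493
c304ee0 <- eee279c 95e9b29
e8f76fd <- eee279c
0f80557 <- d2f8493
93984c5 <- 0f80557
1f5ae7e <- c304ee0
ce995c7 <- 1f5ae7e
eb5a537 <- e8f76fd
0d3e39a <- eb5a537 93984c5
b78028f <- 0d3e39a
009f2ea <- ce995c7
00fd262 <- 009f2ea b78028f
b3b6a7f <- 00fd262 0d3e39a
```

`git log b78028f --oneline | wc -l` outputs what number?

Walking parent pointers from b78028f: reachable set = {0d3e39a, 0f80557, 93984c5, b78028f, d2f8493, e8f76fd, eb5a537, eee279c}.
That is 8 commits.

8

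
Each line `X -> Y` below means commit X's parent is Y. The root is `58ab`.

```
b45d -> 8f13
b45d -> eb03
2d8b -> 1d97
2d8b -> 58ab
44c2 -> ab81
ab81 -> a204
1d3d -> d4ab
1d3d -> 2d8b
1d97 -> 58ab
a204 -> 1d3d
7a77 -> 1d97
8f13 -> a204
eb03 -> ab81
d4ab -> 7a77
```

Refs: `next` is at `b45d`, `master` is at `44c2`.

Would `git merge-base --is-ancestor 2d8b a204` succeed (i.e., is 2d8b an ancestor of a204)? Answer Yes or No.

Yes

Ancestors of a204 (commits reachable by following parents): {1d3d, 1d97, 2d8b, 58ab, 7a77, a204, d4ab}.
2d8b is in that set, so it is an ancestor of a204.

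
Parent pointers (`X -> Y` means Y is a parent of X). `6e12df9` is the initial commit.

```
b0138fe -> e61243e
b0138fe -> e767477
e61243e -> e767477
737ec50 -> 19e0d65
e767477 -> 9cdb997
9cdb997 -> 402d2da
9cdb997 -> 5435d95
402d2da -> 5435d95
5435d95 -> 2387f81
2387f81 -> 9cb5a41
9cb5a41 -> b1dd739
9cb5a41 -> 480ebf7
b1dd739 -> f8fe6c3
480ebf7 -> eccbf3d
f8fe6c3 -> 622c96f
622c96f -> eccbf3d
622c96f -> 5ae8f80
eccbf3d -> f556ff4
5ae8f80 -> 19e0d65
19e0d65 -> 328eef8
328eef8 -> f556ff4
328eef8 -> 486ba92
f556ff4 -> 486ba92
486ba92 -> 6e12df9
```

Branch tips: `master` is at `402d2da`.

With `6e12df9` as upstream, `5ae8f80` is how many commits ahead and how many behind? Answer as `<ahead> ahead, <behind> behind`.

5 ahead, 0 behind

Reachable from 5ae8f80: {19e0d65, 328eef8, 486ba92, 5ae8f80, 6e12df9, f556ff4}.
Reachable from 6e12df9: {6e12df9}.
Only in 5ae8f80's history (ahead): {19e0d65, 328eef8, 486ba92, 5ae8f80, f556ff4} — 5.
Only in 6e12df9's history (behind): {} — 0.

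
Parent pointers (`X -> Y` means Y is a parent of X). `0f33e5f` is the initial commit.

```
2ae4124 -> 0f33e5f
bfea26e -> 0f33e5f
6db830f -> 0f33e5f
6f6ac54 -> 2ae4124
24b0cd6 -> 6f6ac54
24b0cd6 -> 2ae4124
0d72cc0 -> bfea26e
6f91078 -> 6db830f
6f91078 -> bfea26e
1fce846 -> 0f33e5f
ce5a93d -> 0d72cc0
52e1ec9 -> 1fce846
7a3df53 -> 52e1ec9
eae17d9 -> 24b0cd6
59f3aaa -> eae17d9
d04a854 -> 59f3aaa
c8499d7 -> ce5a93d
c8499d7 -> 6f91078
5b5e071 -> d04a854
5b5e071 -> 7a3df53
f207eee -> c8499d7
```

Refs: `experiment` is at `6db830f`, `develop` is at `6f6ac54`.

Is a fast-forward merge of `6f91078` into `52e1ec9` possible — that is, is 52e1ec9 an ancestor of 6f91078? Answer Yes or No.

No

A fast-forward from 52e1ec9 to 6f91078 is possible iff 52e1ec9 is an ancestor of 6f91078.
Ancestors of 6f91078: {0f33e5f, 6db830f, 6f91078, bfea26e}.
52e1ec9 is not among them, so fast-forward is not possible.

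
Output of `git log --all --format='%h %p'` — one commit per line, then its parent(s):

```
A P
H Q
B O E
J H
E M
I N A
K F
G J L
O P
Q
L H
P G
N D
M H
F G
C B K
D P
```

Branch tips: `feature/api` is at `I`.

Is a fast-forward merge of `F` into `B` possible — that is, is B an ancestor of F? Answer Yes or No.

No

A fast-forward from B to F is possible iff B is an ancestor of F.
Ancestors of F: {F, G, H, J, L, Q}.
B is not among them, so fast-forward is not possible.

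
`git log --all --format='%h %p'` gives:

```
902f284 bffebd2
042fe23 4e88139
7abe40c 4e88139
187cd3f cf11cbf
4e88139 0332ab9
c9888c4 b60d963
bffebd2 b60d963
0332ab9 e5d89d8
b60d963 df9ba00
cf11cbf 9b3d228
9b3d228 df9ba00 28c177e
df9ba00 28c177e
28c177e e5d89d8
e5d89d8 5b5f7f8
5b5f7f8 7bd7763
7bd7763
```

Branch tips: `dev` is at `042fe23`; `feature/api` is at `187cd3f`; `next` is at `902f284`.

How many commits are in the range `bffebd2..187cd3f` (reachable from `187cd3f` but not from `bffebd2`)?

Reachable from 187cd3f: {187cd3f, 28c177e, 5b5f7f8, 7bd7763, 9b3d228, cf11cbf, df9ba00, e5d89d8}.
Reachable from bffebd2: {28c177e, 5b5f7f8, 7bd7763, b60d963, bffebd2, df9ba00, e5d89d8}.
In 187cd3f's history but not bffebd2's: {187cd3f, 9b3d228, cf11cbf} — 3 commits.

3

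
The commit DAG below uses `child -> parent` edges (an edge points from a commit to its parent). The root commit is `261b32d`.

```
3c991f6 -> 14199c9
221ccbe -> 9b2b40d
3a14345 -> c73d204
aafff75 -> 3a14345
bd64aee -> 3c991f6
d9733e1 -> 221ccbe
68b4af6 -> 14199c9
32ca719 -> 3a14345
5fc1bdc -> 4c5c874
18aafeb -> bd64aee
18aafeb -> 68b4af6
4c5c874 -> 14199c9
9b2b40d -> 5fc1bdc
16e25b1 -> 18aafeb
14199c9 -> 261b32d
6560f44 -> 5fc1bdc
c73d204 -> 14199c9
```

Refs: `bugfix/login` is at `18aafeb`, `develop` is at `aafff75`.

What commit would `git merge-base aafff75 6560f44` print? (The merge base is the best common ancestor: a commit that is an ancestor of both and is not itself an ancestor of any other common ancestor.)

Ancestors of aafff75: {14199c9, 261b32d, 3a14345, aafff75, c73d204}.
Ancestors of 6560f44: {14199c9, 261b32d, 4c5c874, 5fc1bdc, 6560f44}.
Common ancestors: {14199c9, 261b32d}.
Among these, 14199c9 is not an ancestor of any other common ancestor — it is the merge base.

14199c9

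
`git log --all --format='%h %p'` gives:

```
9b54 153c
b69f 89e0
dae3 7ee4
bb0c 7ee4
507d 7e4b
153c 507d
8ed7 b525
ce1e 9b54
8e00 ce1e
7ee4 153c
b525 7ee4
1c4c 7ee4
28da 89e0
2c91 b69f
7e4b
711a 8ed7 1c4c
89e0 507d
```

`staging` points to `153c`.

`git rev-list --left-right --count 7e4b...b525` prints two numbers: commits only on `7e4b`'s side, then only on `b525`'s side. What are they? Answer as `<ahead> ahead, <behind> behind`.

Reachable from 7e4b: {7e4b}.
Reachable from b525: {153c, 507d, 7e4b, 7ee4, b525}.
Only in 7e4b's history (ahead): {} — 0.
Only in b525's history (behind): {153c, 507d, 7ee4, b525} — 4.

0 ahead, 4 behind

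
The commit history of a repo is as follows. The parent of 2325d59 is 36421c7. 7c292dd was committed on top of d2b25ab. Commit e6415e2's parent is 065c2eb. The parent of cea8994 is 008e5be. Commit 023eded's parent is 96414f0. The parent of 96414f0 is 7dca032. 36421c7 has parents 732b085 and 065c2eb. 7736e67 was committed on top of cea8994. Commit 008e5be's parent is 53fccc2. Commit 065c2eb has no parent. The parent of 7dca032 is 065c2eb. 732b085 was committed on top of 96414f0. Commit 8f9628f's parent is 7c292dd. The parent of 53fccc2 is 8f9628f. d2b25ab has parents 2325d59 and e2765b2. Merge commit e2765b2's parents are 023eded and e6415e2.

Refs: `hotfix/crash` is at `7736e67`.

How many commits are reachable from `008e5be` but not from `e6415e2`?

Reachable from 008e5be: {008e5be, 023eded, 065c2eb, 2325d59, 36421c7, 53fccc2, 732b085, 7c292dd, 7dca032, 8f9628f, 96414f0, d2b25ab, e2765b2, e6415e2}.
Reachable from e6415e2: {065c2eb, e6415e2}.
In 008e5be's history but not e6415e2's: {008e5be, 023eded, 2325d59, 36421c7, 53fccc2, 732b085, 7c292dd, 7dca032, 8f9628f, 96414f0, d2b25ab, e2765b2} — 12 commits.

12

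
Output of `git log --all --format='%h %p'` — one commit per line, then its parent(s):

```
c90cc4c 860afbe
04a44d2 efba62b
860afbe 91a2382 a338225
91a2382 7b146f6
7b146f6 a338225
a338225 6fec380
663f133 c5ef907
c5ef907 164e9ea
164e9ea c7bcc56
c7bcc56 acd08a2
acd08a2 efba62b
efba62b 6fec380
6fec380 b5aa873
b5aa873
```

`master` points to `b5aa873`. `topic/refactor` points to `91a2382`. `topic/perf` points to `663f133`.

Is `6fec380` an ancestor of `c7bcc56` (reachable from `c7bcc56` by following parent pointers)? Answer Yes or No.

Yes

Ancestors of c7bcc56 (commits reachable by following parents): {6fec380, acd08a2, b5aa873, c7bcc56, efba62b}.
6fec380 is in that set, so it is an ancestor of c7bcc56.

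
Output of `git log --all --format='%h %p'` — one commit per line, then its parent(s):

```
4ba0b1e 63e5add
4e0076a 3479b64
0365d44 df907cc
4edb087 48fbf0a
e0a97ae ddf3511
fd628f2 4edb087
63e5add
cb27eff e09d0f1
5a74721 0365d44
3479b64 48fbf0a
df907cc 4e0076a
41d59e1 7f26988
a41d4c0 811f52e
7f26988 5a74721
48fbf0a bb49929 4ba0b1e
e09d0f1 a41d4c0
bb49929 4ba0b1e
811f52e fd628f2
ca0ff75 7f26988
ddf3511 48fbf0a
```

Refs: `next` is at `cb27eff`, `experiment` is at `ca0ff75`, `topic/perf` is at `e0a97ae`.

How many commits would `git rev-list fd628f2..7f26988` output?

Reachable from 7f26988: {0365d44, 3479b64, 48fbf0a, 4ba0b1e, 4e0076a, 5a74721, 63e5add, 7f26988, bb49929, df907cc}.
Reachable from fd628f2: {48fbf0a, 4ba0b1e, 4edb087, 63e5add, bb49929, fd628f2}.
In 7f26988's history but not fd628f2's: {0365d44, 3479b64, 4e0076a, 5a74721, 7f26988, df907cc} — 6 commits.

6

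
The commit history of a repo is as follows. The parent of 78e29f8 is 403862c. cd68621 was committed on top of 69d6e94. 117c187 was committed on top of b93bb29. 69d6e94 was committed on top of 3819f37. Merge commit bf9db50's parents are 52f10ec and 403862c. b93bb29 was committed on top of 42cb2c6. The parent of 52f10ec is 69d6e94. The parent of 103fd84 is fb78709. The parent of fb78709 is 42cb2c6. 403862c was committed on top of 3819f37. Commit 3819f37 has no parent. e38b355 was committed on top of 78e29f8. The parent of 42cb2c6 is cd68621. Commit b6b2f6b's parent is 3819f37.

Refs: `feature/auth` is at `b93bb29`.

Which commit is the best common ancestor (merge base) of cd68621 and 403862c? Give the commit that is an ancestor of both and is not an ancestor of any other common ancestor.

Ancestors of cd68621: {3819f37, 69d6e94, cd68621}.
Ancestors of 403862c: {3819f37, 403862c}.
Common ancestors: {3819f37}.
The only common ancestor is 3819f37, so it is the merge base.

3819f37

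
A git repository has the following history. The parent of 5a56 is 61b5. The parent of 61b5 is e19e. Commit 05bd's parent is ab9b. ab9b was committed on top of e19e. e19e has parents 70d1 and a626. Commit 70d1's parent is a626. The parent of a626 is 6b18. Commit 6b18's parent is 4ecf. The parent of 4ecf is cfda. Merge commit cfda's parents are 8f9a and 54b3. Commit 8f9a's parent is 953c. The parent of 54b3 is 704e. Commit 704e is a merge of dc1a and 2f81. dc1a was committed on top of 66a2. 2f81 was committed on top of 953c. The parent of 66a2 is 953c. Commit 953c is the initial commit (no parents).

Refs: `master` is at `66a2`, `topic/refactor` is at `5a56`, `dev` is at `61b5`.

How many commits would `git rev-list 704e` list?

Walking parent pointers from 704e: reachable set = {2f81, 66a2, 704e, 953c, dc1a}.
That is 5 commits.

5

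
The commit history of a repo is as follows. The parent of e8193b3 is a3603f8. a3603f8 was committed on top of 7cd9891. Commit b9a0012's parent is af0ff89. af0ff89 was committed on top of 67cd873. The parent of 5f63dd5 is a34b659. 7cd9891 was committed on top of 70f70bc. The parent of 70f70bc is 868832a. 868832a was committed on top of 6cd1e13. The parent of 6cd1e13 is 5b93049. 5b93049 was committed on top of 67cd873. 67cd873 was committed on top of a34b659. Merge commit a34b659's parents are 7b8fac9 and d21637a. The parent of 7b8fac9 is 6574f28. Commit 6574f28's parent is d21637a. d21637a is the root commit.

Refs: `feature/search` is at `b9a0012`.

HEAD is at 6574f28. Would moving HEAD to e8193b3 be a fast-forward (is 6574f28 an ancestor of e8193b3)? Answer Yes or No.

Yes

A fast-forward from 6574f28 to e8193b3 is possible iff 6574f28 is an ancestor of e8193b3.
Ancestors of e8193b3: {5b93049, 6574f28, 67cd873, 6cd1e13, 70f70bc, 7b8fac9, 7cd9891, 868832a, a34b659, a3603f8, d21637a, e8193b3}.
6574f28 is among them, so fast-forward is possible.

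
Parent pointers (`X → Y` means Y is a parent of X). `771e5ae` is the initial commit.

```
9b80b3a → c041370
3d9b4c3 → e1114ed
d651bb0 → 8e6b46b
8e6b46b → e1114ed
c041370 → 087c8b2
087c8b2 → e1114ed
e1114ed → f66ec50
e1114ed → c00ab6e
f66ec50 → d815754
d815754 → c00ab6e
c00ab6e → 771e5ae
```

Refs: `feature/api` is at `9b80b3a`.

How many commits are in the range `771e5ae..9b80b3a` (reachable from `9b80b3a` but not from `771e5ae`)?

7

Reachable from 9b80b3a: {087c8b2, 771e5ae, 9b80b3a, c00ab6e, c041370, d815754, e1114ed, f66ec50}.
Reachable from 771e5ae: {771e5ae}.
In 9b80b3a's history but not 771e5ae's: {087c8b2, 9b80b3a, c00ab6e, c041370, d815754, e1114ed, f66ec50} — 7 commits.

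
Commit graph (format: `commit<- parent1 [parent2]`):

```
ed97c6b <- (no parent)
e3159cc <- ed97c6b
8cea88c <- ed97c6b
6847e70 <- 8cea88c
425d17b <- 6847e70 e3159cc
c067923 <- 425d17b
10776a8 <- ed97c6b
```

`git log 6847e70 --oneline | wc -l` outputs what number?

Walking parent pointers from 6847e70: reachable set = {6847e70, 8cea88c, ed97c6b}.
That is 3 commits.

3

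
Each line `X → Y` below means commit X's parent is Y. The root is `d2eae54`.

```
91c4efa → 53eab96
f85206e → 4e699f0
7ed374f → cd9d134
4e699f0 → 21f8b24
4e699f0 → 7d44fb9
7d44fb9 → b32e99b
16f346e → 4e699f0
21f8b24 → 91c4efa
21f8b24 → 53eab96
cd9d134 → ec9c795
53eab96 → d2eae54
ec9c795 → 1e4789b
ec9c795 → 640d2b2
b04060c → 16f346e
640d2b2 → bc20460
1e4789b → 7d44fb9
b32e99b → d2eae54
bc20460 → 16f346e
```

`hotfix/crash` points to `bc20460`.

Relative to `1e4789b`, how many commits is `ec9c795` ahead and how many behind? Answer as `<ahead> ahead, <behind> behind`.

Reachable from ec9c795: {16f346e, 1e4789b, 21f8b24, 4e699f0, 53eab96, 640d2b2, 7d44fb9, 91c4efa, b32e99b, bc20460, d2eae54, ec9c795}.
Reachable from 1e4789b: {1e4789b, 7d44fb9, b32e99b, d2eae54}.
Only in ec9c795's history (ahead): {16f346e, 21f8b24, 4e699f0, 53eab96, 640d2b2, 91c4efa, bc20460, ec9c795} — 8.
Only in 1e4789b's history (behind): {} — 0.

8 ahead, 0 behind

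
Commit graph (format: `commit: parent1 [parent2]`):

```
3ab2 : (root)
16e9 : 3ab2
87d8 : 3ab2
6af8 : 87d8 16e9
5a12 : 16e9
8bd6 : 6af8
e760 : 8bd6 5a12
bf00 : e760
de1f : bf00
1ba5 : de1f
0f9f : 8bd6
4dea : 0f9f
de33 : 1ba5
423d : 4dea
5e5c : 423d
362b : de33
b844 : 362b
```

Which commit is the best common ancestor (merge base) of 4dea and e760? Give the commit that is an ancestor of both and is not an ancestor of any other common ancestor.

Ancestors of 4dea: {0f9f, 16e9, 3ab2, 4dea, 6af8, 87d8, 8bd6}.
Ancestors of e760: {16e9, 3ab2, 5a12, 6af8, 87d8, 8bd6, e760}.
Common ancestors: {16e9, 3ab2, 6af8, 87d8, 8bd6}.
Among these, 8bd6 is not an ancestor of any other common ancestor — it is the merge base.

8bd6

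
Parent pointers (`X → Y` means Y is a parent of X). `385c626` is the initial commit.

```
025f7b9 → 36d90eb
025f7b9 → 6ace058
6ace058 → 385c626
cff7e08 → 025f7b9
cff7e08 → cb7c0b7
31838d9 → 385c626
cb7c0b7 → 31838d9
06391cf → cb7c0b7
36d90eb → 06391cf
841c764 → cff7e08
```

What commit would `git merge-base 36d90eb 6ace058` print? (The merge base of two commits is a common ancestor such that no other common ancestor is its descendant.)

385c626

Ancestors of 36d90eb: {06391cf, 31838d9, 36d90eb, 385c626, cb7c0b7}.
Ancestors of 6ace058: {385c626, 6ace058}.
Common ancestors: {385c626}.
The only common ancestor is 385c626, so it is the merge base.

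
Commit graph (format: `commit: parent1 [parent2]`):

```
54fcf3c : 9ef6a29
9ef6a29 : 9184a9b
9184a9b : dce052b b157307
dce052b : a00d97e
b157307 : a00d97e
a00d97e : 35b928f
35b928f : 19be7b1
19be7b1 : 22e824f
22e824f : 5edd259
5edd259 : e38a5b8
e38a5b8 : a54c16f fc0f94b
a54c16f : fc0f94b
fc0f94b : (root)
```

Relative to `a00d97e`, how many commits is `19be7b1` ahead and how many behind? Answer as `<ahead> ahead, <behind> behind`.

Reachable from 19be7b1: {19be7b1, 22e824f, 5edd259, a54c16f, e38a5b8, fc0f94b}.
Reachable from a00d97e: {19be7b1, 22e824f, 35b928f, 5edd259, a00d97e, a54c16f, e38a5b8, fc0f94b}.
Only in 19be7b1's history (ahead): {} — 0.
Only in a00d97e's history (behind): {35b928f, a00d97e} — 2.

0 ahead, 2 behind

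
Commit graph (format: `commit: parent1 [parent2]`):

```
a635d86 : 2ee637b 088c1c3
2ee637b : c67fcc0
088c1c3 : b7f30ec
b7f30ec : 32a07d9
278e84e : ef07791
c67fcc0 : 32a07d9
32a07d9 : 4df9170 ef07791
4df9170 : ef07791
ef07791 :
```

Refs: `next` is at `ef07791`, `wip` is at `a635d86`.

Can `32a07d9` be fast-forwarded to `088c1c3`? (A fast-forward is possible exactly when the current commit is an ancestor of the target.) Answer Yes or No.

Yes

A fast-forward from 32a07d9 to 088c1c3 is possible iff 32a07d9 is an ancestor of 088c1c3.
Ancestors of 088c1c3: {088c1c3, 32a07d9, 4df9170, b7f30ec, ef07791}.
32a07d9 is among them, so fast-forward is possible.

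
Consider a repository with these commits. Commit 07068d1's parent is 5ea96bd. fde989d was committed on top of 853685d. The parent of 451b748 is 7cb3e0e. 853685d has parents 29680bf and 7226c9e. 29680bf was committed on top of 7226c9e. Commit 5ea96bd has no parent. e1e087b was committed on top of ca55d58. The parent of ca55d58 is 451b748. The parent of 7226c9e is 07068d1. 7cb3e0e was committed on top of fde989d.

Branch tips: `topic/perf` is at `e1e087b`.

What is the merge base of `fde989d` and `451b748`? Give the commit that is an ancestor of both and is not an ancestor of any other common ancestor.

fde989d

Ancestors of fde989d: {07068d1, 29680bf, 5ea96bd, 7226c9e, 853685d, fde989d}.
Ancestors of 451b748: {07068d1, 29680bf, 451b748, 5ea96bd, 7226c9e, 7cb3e0e, 853685d, fde989d}.
Common ancestors: {07068d1, 29680bf, 5ea96bd, 7226c9e, 853685d, fde989d}.
Among these, fde989d is not an ancestor of any other common ancestor — it is the merge base.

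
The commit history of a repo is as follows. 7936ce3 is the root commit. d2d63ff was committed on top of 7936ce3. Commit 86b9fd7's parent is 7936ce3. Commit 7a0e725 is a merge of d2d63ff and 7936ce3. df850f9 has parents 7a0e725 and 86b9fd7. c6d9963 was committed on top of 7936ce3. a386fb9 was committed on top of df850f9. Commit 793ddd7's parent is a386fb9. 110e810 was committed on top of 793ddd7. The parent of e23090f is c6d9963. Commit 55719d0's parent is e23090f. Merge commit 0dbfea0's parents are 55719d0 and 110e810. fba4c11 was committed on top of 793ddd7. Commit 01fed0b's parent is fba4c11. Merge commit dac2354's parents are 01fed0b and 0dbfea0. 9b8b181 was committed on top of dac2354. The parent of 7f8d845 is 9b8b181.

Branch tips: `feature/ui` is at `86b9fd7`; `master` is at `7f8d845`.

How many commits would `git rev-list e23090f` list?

3

Walking parent pointers from e23090f: reachable set = {7936ce3, c6d9963, e23090f}.
That is 3 commits.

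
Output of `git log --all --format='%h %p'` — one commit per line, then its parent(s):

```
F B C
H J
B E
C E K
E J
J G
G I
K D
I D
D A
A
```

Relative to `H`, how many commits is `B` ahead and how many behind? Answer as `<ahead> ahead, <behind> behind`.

2 ahead, 1 behind

Reachable from B: {A, B, D, E, G, I, J}.
Reachable from H: {A, D, G, H, I, J}.
Only in B's history (ahead): {B, E} — 2.
Only in H's history (behind): {H} — 1.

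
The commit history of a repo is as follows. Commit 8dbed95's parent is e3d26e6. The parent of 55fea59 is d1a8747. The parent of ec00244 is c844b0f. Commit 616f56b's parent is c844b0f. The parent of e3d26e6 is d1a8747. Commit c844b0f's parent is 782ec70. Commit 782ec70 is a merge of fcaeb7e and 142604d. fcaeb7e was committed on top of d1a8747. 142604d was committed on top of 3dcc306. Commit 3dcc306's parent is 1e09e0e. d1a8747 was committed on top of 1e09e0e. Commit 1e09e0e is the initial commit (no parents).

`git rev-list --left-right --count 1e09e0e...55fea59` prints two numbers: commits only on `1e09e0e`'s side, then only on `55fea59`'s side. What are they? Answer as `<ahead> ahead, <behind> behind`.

Reachable from 1e09e0e: {1e09e0e}.
Reachable from 55fea59: {1e09e0e, 55fea59, d1a8747}.
Only in 1e09e0e's history (ahead): {} — 0.
Only in 55fea59's history (behind): {55fea59, d1a8747} — 2.

0 ahead, 2 behind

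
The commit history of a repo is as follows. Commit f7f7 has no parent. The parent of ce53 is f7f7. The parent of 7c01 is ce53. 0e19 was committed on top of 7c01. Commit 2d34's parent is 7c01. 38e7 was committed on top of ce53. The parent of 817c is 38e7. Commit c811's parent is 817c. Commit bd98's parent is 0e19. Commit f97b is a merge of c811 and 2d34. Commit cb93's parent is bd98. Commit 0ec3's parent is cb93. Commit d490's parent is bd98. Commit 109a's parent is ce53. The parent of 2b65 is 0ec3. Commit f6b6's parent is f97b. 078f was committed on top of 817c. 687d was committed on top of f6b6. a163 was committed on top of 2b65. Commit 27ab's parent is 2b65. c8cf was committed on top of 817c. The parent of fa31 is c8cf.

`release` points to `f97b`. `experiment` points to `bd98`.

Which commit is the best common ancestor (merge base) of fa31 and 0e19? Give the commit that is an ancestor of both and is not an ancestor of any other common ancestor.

Ancestors of fa31: {38e7, 817c, c8cf, ce53, f7f7, fa31}.
Ancestors of 0e19: {0e19, 7c01, ce53, f7f7}.
Common ancestors: {ce53, f7f7}.
Among these, ce53 is not an ancestor of any other common ancestor — it is the merge base.

ce53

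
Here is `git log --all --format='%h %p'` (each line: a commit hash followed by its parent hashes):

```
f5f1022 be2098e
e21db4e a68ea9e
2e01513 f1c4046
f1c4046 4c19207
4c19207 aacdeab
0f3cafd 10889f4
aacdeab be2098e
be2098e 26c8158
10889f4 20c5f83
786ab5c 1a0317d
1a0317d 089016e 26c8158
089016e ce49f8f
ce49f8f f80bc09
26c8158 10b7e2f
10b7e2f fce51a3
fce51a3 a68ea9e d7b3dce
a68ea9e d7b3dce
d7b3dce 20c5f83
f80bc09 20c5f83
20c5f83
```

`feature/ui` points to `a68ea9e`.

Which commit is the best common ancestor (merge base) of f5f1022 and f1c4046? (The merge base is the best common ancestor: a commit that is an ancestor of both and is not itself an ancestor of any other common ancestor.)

Ancestors of f5f1022: {10b7e2f, 20c5f83, 26c8158, a68ea9e, be2098e, d7b3dce, f5f1022, fce51a3}.
Ancestors of f1c4046: {10b7e2f, 20c5f83, 26c8158, 4c19207, a68ea9e, aacdeab, be2098e, d7b3dce, f1c4046, fce51a3}.
Common ancestors: {10b7e2f, 20c5f83, 26c8158, a68ea9e, be2098e, d7b3dce, fce51a3}.
Among these, be2098e is not an ancestor of any other common ancestor — it is the merge base.

be2098e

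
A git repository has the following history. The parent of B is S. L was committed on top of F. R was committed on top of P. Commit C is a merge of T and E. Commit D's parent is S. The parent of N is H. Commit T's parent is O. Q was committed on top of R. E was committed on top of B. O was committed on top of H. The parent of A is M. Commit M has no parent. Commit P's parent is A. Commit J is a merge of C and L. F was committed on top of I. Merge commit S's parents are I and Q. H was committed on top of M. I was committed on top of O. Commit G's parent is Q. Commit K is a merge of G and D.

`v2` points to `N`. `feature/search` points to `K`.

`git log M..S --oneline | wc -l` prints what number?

Reachable from S: {A, H, I, M, O, P, Q, R, S}.
Reachable from M: {M}.
In S's history but not M's: {A, H, I, O, P, Q, R, S} — 8 commits.

8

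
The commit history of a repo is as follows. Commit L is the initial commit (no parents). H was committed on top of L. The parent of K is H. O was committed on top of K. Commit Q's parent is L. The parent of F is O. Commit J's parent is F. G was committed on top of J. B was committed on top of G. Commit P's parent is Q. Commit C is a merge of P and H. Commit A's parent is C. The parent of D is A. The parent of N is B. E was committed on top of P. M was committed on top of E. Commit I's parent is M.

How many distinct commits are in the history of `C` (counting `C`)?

5

Walking parent pointers from C: reachable set = {C, H, L, P, Q}.
That is 5 commits.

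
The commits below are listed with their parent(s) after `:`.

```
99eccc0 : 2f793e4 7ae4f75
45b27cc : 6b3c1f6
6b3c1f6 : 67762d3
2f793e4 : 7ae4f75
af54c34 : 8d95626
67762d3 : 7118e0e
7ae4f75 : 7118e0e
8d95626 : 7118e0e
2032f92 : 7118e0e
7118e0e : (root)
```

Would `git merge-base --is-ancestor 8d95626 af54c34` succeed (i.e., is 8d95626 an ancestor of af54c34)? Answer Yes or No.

Ancestors of af54c34 (commits reachable by following parents): {7118e0e, 8d95626, af54c34}.
8d95626 is in that set, so it is an ancestor of af54c34.

Yes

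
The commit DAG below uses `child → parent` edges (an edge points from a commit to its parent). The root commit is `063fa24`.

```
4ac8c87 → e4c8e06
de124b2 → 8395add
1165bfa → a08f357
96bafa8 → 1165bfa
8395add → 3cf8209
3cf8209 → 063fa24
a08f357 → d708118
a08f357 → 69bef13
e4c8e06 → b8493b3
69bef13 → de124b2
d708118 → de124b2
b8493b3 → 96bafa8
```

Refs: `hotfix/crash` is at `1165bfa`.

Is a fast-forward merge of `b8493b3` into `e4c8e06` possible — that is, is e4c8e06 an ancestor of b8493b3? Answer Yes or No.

A fast-forward from e4c8e06 to b8493b3 is possible iff e4c8e06 is an ancestor of b8493b3.
Ancestors of b8493b3: {063fa24, 1165bfa, 3cf8209, 69bef13, 8395add, 96bafa8, a08f357, b8493b3, d708118, de124b2}.
e4c8e06 is not among them, so fast-forward is not possible.

No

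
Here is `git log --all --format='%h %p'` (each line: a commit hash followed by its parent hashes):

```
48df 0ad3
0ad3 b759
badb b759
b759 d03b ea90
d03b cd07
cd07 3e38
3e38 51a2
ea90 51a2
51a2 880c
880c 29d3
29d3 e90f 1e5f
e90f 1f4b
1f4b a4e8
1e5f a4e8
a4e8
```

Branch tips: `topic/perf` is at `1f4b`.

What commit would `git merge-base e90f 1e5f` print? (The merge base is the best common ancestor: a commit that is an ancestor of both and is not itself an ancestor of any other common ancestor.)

a4e8

Ancestors of e90f: {1f4b, a4e8, e90f}.
Ancestors of 1e5f: {1e5f, a4e8}.
Common ancestors: {a4e8}.
The only common ancestor is a4e8, so it is the merge base.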